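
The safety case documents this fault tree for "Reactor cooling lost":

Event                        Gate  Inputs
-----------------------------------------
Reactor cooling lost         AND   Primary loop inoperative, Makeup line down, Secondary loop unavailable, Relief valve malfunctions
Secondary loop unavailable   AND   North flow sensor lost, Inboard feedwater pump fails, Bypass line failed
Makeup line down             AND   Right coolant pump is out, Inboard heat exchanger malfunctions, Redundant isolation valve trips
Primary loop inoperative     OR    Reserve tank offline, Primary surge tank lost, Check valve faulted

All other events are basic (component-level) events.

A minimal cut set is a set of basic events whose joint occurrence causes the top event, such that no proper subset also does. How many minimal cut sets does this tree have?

Primary loop inoperative [OR]: union of children's cut sets → 3 cut set(s).
Makeup line down [AND]: one cut set from each child combined → 1 × 1 × 1 = 1 cut set(s).
Secondary loop unavailable [AND]: one cut set from each child combined → 1 × 1 × 1 = 1 cut set(s).
Reactor cooling lost [AND]: one cut set from each child combined → 3 × 1 × 1 × 1 = 3 cut set(s).
Minimal cut sets: {Bypass line failed, Inboard feedwater pump fails, Inboard heat exchanger malfunctions, North flow sensor lost, Redundant isolation valve trips, Relief valve malfunctions, Reserve tank offline, Right coolant pump is out}; {Bypass line failed, Inboard feedwater pump fails, Inboard heat exchanger malfunctions, North flow sensor lost, Primary surge tank lost, Redundant isolation valve trips, Relief valve malfunctions, Right coolant pump is out}; {Bypass line failed, Check valve faulted, Inboard feedwater pump fails, Inboard heat exchanger malfunctions, North flow sensor lost, Redundant isolation valve trips, Relief valve malfunctions, Right coolant pump is out}.

3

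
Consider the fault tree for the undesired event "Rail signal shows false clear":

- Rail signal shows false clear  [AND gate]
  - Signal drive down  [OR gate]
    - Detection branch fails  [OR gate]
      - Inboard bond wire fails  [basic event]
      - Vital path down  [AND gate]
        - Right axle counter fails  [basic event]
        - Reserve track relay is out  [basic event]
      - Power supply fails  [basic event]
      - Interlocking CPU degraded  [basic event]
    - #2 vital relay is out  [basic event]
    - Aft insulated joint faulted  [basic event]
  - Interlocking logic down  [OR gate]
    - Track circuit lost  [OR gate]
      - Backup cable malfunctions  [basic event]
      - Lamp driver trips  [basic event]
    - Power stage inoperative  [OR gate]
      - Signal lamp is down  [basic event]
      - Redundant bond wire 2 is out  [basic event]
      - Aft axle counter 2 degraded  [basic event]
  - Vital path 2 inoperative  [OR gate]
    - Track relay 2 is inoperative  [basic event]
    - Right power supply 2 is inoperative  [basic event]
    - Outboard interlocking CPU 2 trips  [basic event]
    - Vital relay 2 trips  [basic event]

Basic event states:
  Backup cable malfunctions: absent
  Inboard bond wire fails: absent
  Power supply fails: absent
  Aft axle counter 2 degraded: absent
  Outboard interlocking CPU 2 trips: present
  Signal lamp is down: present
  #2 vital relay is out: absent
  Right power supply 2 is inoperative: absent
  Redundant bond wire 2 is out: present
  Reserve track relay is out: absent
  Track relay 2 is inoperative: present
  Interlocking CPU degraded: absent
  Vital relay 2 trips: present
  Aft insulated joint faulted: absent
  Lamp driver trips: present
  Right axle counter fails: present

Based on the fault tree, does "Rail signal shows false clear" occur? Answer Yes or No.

No

Vital path down [AND]: Right axle counter fails=occurs, Reserve track relay is out=not → not all inputs occur → does not occur.
Detection branch fails [OR]: Inboard bond wire fails=not, Vital path down=not, Power supply fails=not, Interlocking CPU degraded=not → no input occurs → does not occur.
Signal drive down [OR]: Detection branch fails=not, #2 vital relay is out=not, Aft insulated joint faulted=not → no input occurs → does not occur.
Track circuit lost [OR]: Backup cable malfunctions=not, Lamp driver trips=occurs → at least one input occurs → occurs.
Power stage inoperative [OR]: Signal lamp is down=occurs, Redundant bond wire 2 is out=occurs, Aft axle counter 2 degraded=not → at least one input occurs → occurs.
Interlocking logic down [OR]: Track circuit lost=occurs, Power stage inoperative=occurs → at least one input occurs → occurs.
Vital path 2 inoperative [OR]: Track relay 2 is inoperative=occurs, Right power supply 2 is inoperative=not, Outboard interlocking CPU 2 trips=occurs, Vital relay 2 trips=occurs → at least one input occurs → occurs.
Rail signal shows false clear [AND]: Signal drive down=not, Interlocking logic down=occurs, Vital path 2 inoperative=occurs → not all inputs occur → does not occur.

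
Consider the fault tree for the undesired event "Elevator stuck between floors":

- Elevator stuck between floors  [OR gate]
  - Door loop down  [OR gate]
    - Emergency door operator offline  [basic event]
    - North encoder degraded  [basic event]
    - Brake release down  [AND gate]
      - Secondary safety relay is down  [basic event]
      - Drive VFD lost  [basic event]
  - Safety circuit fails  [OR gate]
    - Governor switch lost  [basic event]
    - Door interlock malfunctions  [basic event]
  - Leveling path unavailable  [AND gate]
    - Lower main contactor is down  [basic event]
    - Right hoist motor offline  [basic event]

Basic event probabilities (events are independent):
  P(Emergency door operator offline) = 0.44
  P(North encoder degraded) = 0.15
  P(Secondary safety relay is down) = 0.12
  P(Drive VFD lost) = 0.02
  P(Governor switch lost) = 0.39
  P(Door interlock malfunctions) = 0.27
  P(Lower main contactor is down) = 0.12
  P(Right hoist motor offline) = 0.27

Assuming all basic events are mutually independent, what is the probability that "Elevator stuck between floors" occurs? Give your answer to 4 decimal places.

0.7954

P(Brake release down) [AND] = 0.12 × 0.02 = 0.002400
P(Door loop down) [OR] = 1 − (1−0.44) × (1−0.15) × (1−0.002400) = 0.525142
P(Safety circuit fails) [OR] = 1 − (1−0.39) × (1−0.27) = 0.554700
P(Leveling path unavailable) [AND] = 0.12 × 0.27 = 0.032400
P(Elevator stuck between floors) [OR] = 1 − (1−0.525142) × (1−0.554700) × (1−0.032400) = 0.795397
Rounded to 4 decimal places: P(Elevator stuck between floors) ≈ 0.7954.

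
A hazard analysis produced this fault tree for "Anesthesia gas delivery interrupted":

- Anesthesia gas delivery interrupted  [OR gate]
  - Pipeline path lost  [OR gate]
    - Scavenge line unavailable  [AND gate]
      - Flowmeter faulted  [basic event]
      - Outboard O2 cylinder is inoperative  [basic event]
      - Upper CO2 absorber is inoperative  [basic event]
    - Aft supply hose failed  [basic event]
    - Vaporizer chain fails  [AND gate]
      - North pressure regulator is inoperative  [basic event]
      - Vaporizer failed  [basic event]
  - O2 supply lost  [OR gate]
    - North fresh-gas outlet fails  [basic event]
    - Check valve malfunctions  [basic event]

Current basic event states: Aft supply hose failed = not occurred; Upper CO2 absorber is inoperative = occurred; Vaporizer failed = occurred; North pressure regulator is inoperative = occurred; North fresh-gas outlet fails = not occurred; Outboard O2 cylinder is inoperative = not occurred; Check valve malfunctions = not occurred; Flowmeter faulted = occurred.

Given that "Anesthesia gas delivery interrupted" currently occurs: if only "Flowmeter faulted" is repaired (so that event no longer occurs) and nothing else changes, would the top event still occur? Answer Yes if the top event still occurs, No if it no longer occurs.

Yes

Counterfactual: set "Flowmeter faulted" to not occurred.
Scavenge line unavailable [AND]: Flowmeter faulted=not, Outboard O2 cylinder is inoperative=not, Upper CO2 absorber is inoperative=occurs → not all inputs occur → does not occur.
Vaporizer chain fails [AND]: North pressure regulator is inoperative=occurs, Vaporizer failed=occurs → all inputs occur → occurs.
Pipeline path lost [OR]: Scavenge line unavailable=not, Aft supply hose failed=not, Vaporizer chain fails=occurs → at least one input occurs → occurs.
O2 supply lost [OR]: North fresh-gas outlet fails=not, Check valve malfunctions=not → no input occurs → does not occur.
Anesthesia gas delivery interrupted [OR]: Pipeline path lost=occurs, O2 supply lost=not → at least one input occurs → occurs.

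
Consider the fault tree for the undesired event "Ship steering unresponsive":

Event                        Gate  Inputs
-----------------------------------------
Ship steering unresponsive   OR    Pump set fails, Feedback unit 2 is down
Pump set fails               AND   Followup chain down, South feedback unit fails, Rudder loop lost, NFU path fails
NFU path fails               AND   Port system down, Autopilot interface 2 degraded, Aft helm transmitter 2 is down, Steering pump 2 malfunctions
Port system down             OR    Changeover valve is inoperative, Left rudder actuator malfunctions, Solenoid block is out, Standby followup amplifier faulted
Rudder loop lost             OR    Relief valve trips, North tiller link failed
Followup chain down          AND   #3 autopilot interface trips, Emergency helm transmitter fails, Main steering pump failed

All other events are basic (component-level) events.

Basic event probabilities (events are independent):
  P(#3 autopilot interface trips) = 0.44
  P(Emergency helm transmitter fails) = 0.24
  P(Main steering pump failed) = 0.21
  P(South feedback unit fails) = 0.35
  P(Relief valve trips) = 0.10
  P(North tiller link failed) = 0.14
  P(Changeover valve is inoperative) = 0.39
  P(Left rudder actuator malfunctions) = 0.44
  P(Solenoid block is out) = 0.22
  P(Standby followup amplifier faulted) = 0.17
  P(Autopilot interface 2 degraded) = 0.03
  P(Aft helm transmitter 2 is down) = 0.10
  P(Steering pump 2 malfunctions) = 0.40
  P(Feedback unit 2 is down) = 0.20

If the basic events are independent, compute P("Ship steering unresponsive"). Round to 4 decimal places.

0.2000

P(Followup chain down) [AND] = 0.44 × 0.24 × 0.21 = 0.022176
P(Rudder loop lost) [OR] = 1 − (1−0.10) × (1−0.14) = 0.226000
P(Port system down) [OR] = 1 − (1−0.39) × (1−0.44) × (1−0.22) × (1−0.17) = 0.778848
P(NFU path fails) [AND] = 0.778848 × 0.03 × 0.10 × 0.40 = 0.000935
P(Pump set fails) [AND] = 0.022176 × 0.35 × 0.226000 × 0.000935 = 0.000002
P(Ship steering unresponsive) [OR] = 1 − (1−0.000002) × (1−0.20) = 0.200002
Rounded to 4 decimal places: P(Ship steering unresponsive) ≈ 0.2000.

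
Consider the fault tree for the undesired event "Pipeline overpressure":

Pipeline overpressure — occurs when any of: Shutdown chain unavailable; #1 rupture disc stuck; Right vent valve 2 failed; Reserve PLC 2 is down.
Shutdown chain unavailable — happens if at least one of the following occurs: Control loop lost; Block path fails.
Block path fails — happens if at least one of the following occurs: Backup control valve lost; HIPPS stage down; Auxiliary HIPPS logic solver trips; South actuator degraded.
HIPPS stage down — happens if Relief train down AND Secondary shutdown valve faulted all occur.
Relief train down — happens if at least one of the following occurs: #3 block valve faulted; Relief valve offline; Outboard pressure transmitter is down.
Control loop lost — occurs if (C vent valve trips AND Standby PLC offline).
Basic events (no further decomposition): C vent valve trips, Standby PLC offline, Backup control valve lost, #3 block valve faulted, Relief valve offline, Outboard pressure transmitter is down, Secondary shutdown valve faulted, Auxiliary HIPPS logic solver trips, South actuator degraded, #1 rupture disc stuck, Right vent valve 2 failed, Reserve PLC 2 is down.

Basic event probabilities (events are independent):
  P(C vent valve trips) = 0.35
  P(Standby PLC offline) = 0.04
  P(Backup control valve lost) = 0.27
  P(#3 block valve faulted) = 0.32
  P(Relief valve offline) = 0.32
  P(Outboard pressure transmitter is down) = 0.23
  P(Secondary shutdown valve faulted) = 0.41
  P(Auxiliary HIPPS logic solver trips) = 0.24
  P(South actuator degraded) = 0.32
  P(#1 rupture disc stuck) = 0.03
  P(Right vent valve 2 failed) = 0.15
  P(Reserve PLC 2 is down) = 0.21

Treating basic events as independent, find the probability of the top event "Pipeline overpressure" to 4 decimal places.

0.8217

P(Control loop lost) [AND] = 0.35 × 0.04 = 0.014000
P(Relief train down) [OR] = 1 − (1−0.32) × (1−0.32) × (1−0.23) = 0.643952
P(HIPPS stage down) [AND] = 0.643952 × 0.41 = 0.264020
P(Block path fails) [OR] = 1 − (1−0.27) × (1−0.264020) × (1−0.24) × (1−0.32) = 0.722341
P(Shutdown chain unavailable) [OR] = 1 − (1−0.014000) × (1−0.722341) = 0.726228
P(Pipeline overpressure) [OR] = 1 − (1−0.726228) × (1−0.03) × (1−0.15) × (1−0.21) = 0.821677
Rounded to 4 decimal places: P(Pipeline overpressure) ≈ 0.8217.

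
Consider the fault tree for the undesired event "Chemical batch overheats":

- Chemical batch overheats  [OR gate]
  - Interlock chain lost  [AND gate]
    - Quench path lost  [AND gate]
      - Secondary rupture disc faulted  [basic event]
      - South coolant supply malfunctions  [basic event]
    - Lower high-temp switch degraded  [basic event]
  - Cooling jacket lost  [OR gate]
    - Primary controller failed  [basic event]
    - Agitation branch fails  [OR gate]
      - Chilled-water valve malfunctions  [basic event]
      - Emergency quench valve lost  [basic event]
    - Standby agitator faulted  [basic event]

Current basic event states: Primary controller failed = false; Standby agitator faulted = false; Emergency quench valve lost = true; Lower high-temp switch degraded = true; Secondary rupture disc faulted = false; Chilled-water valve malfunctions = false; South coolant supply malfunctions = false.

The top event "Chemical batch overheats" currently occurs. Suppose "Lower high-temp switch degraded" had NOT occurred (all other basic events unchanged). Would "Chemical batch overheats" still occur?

Yes

Counterfactual: set "Lower high-temp switch degraded" to not occurred.
Quench path lost [AND]: Secondary rupture disc faulted=not, South coolant supply malfunctions=not → not all inputs occur → does not occur.
Interlock chain lost [AND]: Quench path lost=not, Lower high-temp switch degraded=not → not all inputs occur → does not occur.
Agitation branch fails [OR]: Chilled-water valve malfunctions=not, Emergency quench valve lost=occurs → at least one input occurs → occurs.
Cooling jacket lost [OR]: Primary controller failed=not, Agitation branch fails=occurs, Standby agitator faulted=not → at least one input occurs → occurs.
Chemical batch overheats [OR]: Interlock chain lost=not, Cooling jacket lost=occurs → at least one input occurs → occurs.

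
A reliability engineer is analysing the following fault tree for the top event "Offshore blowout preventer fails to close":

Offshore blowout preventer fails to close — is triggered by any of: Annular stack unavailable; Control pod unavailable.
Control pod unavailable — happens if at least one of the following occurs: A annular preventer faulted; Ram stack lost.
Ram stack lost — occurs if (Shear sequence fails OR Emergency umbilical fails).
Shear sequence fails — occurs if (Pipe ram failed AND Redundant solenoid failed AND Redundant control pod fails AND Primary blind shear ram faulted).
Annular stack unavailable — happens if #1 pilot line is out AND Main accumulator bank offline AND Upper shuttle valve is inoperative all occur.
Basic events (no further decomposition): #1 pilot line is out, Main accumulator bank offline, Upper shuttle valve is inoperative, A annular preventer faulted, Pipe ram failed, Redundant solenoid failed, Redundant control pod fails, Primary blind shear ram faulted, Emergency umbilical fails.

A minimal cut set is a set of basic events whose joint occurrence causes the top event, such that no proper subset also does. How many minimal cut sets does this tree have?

Annular stack unavailable [AND]: one cut set from each child combined → 1 × 1 × 1 = 1 cut set(s).
Shear sequence fails [AND]: one cut set from each child combined → 1 × 1 × 1 × 1 = 1 cut set(s).
Ram stack lost [OR]: union of children's cut sets → 2 cut set(s).
Control pod unavailable [OR]: union of children's cut sets → 3 cut set(s).
Offshore blowout preventer fails to close [OR]: union of children's cut sets → 4 cut set(s).
Minimal cut sets: {#1 pilot line is out, Main accumulator bank offline, Upper shuttle valve is inoperative}; {A annular preventer faulted}; {Pipe ram failed, Primary blind shear ram faulted, Redundant control pod fails, Redundant solenoid failed}; {Emergency umbilical fails}.

4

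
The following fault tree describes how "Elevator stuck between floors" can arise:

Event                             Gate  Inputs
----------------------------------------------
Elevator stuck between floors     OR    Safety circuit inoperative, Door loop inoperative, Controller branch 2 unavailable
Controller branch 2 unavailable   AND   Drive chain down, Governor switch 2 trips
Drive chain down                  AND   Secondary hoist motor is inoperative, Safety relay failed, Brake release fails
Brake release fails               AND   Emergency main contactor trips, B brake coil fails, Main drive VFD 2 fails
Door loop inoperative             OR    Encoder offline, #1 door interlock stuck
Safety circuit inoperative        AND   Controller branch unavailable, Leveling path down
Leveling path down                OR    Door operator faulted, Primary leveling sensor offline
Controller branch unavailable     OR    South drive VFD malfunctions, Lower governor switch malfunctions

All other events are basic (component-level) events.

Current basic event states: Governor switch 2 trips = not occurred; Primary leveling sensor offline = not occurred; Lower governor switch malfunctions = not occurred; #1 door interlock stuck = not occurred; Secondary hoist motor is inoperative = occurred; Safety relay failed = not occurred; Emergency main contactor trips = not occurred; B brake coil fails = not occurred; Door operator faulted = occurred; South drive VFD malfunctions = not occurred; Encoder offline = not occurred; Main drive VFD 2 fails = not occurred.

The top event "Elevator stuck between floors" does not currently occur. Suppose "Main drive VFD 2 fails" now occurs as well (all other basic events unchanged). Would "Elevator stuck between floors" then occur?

Counterfactual: set "Main drive VFD 2 fails" to occurred.
Controller branch unavailable [OR]: South drive VFD malfunctions=not, Lower governor switch malfunctions=not → no input occurs → does not occur.
Leveling path down [OR]: Door operator faulted=occurs, Primary leveling sensor offline=not → at least one input occurs → occurs.
Safety circuit inoperative [AND]: Controller branch unavailable=not, Leveling path down=occurs → not all inputs occur → does not occur.
Door loop inoperative [OR]: Encoder offline=not, #1 door interlock stuck=not → no input occurs → does not occur.
Brake release fails [AND]: Emergency main contactor trips=not, B brake coil fails=not, Main drive VFD 2 fails=occurs → not all inputs occur → does not occur.
Drive chain down [AND]: Secondary hoist motor is inoperative=occurs, Safety relay failed=not, Brake release fails=not → not all inputs occur → does not occur.
Controller branch 2 unavailable [AND]: Drive chain down=not, Governor switch 2 trips=not → not all inputs occur → does not occur.
Elevator stuck between floors [OR]: Safety circuit inoperative=not, Door loop inoperative=not, Controller branch 2 unavailable=not → no input occurs → does not occur.

No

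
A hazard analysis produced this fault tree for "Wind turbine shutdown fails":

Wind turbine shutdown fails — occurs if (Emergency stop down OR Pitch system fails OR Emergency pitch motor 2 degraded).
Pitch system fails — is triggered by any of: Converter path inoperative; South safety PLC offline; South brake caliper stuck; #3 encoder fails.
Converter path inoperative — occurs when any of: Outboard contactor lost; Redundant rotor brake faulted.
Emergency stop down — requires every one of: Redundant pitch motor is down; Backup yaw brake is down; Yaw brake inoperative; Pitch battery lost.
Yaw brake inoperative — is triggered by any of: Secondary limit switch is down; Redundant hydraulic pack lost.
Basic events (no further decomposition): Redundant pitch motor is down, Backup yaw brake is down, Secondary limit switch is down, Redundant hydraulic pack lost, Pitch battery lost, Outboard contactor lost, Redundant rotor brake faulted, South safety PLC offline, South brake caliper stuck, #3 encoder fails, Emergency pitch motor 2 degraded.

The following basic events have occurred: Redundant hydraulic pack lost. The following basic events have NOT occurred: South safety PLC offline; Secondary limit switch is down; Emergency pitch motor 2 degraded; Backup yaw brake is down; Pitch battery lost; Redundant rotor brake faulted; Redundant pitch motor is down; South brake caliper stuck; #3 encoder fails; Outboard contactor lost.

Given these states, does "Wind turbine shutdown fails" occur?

Yaw brake inoperative [OR]: Secondary limit switch is down=not, Redundant hydraulic pack lost=occurs → at least one input occurs → occurs.
Emergency stop down [AND]: Redundant pitch motor is down=not, Backup yaw brake is down=not, Yaw brake inoperative=occurs, Pitch battery lost=not → not all inputs occur → does not occur.
Converter path inoperative [OR]: Outboard contactor lost=not, Redundant rotor brake faulted=not → no input occurs → does not occur.
Pitch system fails [OR]: Converter path inoperative=not, South safety PLC offline=not, South brake caliper stuck=not, #3 encoder fails=not → no input occurs → does not occur.
Wind turbine shutdown fails [OR]: Emergency stop down=not, Pitch system fails=not, Emergency pitch motor 2 degraded=not → no input occurs → does not occur.

No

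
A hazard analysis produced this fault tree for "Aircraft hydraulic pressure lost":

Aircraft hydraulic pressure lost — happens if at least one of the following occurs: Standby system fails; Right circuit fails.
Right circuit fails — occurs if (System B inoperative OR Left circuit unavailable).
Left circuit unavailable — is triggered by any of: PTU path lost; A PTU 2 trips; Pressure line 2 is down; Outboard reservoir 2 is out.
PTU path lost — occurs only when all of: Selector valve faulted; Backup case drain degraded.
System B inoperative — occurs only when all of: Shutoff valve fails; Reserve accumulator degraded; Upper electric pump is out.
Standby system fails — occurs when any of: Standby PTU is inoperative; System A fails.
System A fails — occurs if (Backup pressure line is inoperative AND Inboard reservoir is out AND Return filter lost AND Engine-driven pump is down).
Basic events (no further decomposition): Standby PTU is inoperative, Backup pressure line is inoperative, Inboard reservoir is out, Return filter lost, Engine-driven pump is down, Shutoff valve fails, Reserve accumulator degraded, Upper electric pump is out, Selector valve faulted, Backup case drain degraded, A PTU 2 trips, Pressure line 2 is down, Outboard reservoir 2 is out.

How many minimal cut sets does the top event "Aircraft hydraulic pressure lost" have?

System A fails [AND]: one cut set from each child combined → 1 × 1 × 1 × 1 = 1 cut set(s).
Standby system fails [OR]: union of children's cut sets → 2 cut set(s).
System B inoperative [AND]: one cut set from each child combined → 1 × 1 × 1 = 1 cut set(s).
PTU path lost [AND]: one cut set from each child combined → 1 × 1 = 1 cut set(s).
Left circuit unavailable [OR]: union of children's cut sets → 4 cut set(s).
Right circuit fails [OR]: union of children's cut sets → 5 cut set(s).
Aircraft hydraulic pressure lost [OR]: union of children's cut sets → 7 cut set(s).
Minimal cut sets: {Standby PTU is inoperative}; {Backup pressure line is inoperative, Engine-driven pump is down, Inboard reservoir is out, Return filter lost}; {Reserve accumulator degraded, Shutoff valve fails, Upper electric pump is out}; {Backup case drain degraded, Selector valve faulted}; {A PTU 2 trips}; {Pressure line 2 is down}; {Outboard reservoir 2 is out}.

7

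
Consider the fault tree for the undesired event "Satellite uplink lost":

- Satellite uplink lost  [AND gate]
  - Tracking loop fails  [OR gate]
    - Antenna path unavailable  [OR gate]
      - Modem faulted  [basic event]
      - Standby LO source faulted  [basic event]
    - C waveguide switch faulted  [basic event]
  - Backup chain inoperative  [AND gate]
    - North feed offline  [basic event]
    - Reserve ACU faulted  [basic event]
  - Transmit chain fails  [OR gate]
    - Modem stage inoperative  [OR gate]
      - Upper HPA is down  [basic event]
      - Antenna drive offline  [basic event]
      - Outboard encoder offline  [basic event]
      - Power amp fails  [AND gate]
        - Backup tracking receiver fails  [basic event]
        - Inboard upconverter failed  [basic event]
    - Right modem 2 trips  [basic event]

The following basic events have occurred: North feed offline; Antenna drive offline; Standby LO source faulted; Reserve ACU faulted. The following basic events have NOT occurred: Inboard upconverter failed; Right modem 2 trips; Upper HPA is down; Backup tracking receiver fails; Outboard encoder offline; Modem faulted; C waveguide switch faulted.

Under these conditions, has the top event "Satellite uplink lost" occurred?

Antenna path unavailable [OR]: Modem faulted=not, Standby LO source faulted=occurs → at least one input occurs → occurs.
Tracking loop fails [OR]: Antenna path unavailable=occurs, C waveguide switch faulted=not → at least one input occurs → occurs.
Backup chain inoperative [AND]: North feed offline=occurs, Reserve ACU faulted=occurs → all inputs occur → occurs.
Power amp fails [AND]: Backup tracking receiver fails=not, Inboard upconverter failed=not → not all inputs occur → does not occur.
Modem stage inoperative [OR]: Upper HPA is down=not, Antenna drive offline=occurs, Outboard encoder offline=not, Power amp fails=not → at least one input occurs → occurs.
Transmit chain fails [OR]: Modem stage inoperative=occurs, Right modem 2 trips=not → at least one input occurs → occurs.
Satellite uplink lost [AND]: Tracking loop fails=occurs, Backup chain inoperative=occurs, Transmit chain fails=occurs → all inputs occur → occurs.

Yes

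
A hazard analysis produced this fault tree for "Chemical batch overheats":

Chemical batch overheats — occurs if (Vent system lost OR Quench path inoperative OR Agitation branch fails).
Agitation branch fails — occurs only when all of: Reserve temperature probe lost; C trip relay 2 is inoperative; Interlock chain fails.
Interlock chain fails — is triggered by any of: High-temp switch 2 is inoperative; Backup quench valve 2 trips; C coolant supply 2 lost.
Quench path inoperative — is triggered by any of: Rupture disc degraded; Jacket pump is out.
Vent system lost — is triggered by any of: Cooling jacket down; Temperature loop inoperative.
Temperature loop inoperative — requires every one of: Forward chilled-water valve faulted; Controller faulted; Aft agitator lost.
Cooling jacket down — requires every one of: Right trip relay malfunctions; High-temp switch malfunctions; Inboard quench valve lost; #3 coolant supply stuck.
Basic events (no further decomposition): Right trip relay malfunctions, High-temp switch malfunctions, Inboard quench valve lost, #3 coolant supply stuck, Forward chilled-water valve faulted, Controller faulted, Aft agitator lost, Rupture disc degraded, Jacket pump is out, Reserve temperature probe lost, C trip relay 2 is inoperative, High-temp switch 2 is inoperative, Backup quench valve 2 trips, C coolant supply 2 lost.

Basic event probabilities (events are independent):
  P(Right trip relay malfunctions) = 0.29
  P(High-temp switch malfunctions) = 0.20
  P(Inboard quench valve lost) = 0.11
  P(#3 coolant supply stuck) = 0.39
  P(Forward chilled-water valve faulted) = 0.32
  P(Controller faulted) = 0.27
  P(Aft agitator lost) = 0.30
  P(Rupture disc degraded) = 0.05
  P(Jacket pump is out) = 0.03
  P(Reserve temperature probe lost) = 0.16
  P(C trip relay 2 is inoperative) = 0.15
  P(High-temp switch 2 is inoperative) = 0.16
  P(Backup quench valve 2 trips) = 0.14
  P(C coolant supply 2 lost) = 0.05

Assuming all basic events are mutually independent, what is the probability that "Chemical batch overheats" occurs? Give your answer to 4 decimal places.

P(Cooling jacket down) [AND] = 0.29 × 0.20 × 0.11 × 0.39 = 0.002488
P(Temperature loop inoperative) [AND] = 0.32 × 0.27 × 0.30 = 0.025920
P(Vent system lost) [OR] = 1 − (1−0.002488) × (1−0.025920) = 0.028344
P(Quench path inoperative) [OR] = 1 − (1−0.05) × (1−0.03) = 0.078500
P(Interlock chain fails) [OR] = 1 − (1−0.16) × (1−0.14) × (1−0.05) = 0.313720
P(Agitation branch fails) [AND] = 0.16 × 0.15 × 0.313720 = 0.007529
P(Chemical batch overheats) [OR] = 1 − (1−0.028344) × (1−0.078500) × (1−0.007529) = 0.111360
Rounded to 4 decimal places: P(Chemical batch overheats) ≈ 0.1114.

0.1114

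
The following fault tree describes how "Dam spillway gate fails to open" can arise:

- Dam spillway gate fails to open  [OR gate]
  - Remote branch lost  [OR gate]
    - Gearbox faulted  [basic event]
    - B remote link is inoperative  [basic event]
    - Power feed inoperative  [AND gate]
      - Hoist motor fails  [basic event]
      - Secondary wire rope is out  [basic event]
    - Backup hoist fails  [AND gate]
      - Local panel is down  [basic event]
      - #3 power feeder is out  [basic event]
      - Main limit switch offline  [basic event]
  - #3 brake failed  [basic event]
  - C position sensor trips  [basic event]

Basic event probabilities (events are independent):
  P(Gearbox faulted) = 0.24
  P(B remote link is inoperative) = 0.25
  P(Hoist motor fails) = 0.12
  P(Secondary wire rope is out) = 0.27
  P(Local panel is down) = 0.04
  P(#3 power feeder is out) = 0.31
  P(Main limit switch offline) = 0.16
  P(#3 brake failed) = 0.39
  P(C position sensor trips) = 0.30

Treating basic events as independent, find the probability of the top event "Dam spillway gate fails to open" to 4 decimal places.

P(Power feed inoperative) [AND] = 0.12 × 0.27 = 0.032400
P(Backup hoist fails) [AND] = 0.04 × 0.31 × 0.16 = 0.001984
P(Remote branch lost) [OR] = 1 − (1−0.24) × (1−0.25) × (1−0.032400) × (1−0.001984) = 0.449562
P(Dam spillway gate fails to open) [OR] = 1 − (1−0.449562) × (1−0.39) × (1−0.30) = 0.764963
Rounded to 4 decimal places: P(Dam spillway gate fails to open) ≈ 0.7650.

0.7650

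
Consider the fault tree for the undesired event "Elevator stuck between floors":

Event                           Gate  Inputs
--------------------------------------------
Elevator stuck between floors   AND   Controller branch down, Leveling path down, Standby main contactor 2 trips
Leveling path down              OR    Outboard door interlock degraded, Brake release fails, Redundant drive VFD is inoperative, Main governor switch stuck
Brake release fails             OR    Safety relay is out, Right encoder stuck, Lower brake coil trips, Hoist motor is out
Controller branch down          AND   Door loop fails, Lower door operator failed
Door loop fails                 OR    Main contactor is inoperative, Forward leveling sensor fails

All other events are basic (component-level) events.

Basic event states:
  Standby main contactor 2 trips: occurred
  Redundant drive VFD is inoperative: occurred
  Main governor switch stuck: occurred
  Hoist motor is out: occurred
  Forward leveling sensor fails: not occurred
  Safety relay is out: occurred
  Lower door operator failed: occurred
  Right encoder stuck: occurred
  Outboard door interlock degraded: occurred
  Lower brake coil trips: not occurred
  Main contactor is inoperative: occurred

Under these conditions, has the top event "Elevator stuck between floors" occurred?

Door loop fails [OR]: Main contactor is inoperative=occurs, Forward leveling sensor fails=not → at least one input occurs → occurs.
Controller branch down [AND]: Door loop fails=occurs, Lower door operator failed=occurs → all inputs occur → occurs.
Brake release fails [OR]: Safety relay is out=occurs, Right encoder stuck=occurs, Lower brake coil trips=not, Hoist motor is out=occurs → at least one input occurs → occurs.
Leveling path down [OR]: Outboard door interlock degraded=occurs, Brake release fails=occurs, Redundant drive VFD is inoperative=occurs, Main governor switch stuck=occurs → at least one input occurs → occurs.
Elevator stuck between floors [AND]: Controller branch down=occurs, Leveling path down=occurs, Standby main contactor 2 trips=occurs → all inputs occur → occurs.

Yes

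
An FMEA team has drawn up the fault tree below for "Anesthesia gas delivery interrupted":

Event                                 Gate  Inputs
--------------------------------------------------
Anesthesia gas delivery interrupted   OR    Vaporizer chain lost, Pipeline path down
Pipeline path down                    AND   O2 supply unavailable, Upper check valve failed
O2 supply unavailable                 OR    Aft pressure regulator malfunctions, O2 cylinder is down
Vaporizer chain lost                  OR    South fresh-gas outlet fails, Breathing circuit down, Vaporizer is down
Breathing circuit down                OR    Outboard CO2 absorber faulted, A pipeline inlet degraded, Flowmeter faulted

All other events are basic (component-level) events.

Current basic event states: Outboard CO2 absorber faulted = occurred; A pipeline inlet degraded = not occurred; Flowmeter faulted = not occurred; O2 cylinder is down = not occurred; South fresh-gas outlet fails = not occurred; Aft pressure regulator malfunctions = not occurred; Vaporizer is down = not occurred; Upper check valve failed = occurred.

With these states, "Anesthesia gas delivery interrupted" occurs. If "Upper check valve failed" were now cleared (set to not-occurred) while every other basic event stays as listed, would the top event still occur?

Yes

Counterfactual: set "Upper check valve failed" to not occurred.
Breathing circuit down [OR]: Outboard CO2 absorber faulted=occurs, A pipeline inlet degraded=not, Flowmeter faulted=not → at least one input occurs → occurs.
Vaporizer chain lost [OR]: South fresh-gas outlet fails=not, Breathing circuit down=occurs, Vaporizer is down=not → at least one input occurs → occurs.
O2 supply unavailable [OR]: Aft pressure regulator malfunctions=not, O2 cylinder is down=not → no input occurs → does not occur.
Pipeline path down [AND]: O2 supply unavailable=not, Upper check valve failed=not → not all inputs occur → does not occur.
Anesthesia gas delivery interrupted [OR]: Vaporizer chain lost=occurs, Pipeline path down=not → at least one input occurs → occurs.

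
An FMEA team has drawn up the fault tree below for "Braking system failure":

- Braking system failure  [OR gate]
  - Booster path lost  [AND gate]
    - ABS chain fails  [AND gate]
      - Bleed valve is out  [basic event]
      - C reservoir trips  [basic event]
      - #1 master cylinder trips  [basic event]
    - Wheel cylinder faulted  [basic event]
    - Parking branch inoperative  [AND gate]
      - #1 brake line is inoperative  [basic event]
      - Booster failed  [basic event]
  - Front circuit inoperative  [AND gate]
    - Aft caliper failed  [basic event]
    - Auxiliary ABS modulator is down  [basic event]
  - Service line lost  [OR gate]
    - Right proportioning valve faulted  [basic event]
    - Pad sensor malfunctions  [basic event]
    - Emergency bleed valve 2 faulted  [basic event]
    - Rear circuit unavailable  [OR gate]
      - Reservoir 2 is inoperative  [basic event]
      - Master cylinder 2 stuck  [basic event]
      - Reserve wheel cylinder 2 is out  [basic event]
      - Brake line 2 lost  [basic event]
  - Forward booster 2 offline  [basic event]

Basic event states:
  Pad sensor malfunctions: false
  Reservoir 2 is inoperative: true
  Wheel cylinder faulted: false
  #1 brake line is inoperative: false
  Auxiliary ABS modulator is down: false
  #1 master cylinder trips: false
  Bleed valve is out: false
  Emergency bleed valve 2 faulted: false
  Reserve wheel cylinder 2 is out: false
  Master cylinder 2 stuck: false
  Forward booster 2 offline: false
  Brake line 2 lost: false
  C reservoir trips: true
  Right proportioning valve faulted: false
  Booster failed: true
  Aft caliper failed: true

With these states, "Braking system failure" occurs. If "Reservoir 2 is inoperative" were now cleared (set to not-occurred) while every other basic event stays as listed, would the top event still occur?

No

Counterfactual: set "Reservoir 2 is inoperative" to not occurred.
ABS chain fails [AND]: Bleed valve is out=not, C reservoir trips=occurs, #1 master cylinder trips=not → not all inputs occur → does not occur.
Parking branch inoperative [AND]: #1 brake line is inoperative=not, Booster failed=occurs → not all inputs occur → does not occur.
Booster path lost [AND]: ABS chain fails=not, Wheel cylinder faulted=not, Parking branch inoperative=not → not all inputs occur → does not occur.
Front circuit inoperative [AND]: Aft caliper failed=occurs, Auxiliary ABS modulator is down=not → not all inputs occur → does not occur.
Rear circuit unavailable [OR]: Reservoir 2 is inoperative=not, Master cylinder 2 stuck=not, Reserve wheel cylinder 2 is out=not, Brake line 2 lost=not → no input occurs → does not occur.
Service line lost [OR]: Right proportioning valve faulted=not, Pad sensor malfunctions=not, Emergency bleed valve 2 faulted=not, Rear circuit unavailable=not → no input occurs → does not occur.
Braking system failure [OR]: Booster path lost=not, Front circuit inoperative=not, Service line lost=not, Forward booster 2 offline=not → no input occurs → does not occur.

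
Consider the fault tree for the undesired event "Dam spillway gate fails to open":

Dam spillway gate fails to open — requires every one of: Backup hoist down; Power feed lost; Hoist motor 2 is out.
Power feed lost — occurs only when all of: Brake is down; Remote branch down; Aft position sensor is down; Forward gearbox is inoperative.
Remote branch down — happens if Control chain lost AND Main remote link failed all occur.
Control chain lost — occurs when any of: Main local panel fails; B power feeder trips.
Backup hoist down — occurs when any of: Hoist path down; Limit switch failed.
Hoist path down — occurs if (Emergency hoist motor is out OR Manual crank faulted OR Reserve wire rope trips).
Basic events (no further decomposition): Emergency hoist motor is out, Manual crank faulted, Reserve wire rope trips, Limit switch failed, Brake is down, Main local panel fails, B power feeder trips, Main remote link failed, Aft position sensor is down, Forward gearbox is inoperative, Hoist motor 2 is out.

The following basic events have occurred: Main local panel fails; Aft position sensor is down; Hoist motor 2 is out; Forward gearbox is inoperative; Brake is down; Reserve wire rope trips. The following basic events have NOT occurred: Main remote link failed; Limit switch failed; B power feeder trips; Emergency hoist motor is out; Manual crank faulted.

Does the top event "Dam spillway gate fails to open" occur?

No

Hoist path down [OR]: Emergency hoist motor is out=not, Manual crank faulted=not, Reserve wire rope trips=occurs → at least one input occurs → occurs.
Backup hoist down [OR]: Hoist path down=occurs, Limit switch failed=not → at least one input occurs → occurs.
Control chain lost [OR]: Main local panel fails=occurs, B power feeder trips=not → at least one input occurs → occurs.
Remote branch down [AND]: Control chain lost=occurs, Main remote link failed=not → not all inputs occur → does not occur.
Power feed lost [AND]: Brake is down=occurs, Remote branch down=not, Aft position sensor is down=occurs, Forward gearbox is inoperative=occurs → not all inputs occur → does not occur.
Dam spillway gate fails to open [AND]: Backup hoist down=occurs, Power feed lost=not, Hoist motor 2 is out=occurs → not all inputs occur → does not occur.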